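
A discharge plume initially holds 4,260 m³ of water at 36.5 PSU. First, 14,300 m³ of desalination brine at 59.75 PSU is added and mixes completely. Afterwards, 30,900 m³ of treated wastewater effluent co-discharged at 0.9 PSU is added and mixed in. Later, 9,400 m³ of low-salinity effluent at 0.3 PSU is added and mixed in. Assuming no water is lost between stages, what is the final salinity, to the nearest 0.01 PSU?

17.68 PSU

Mass of salt is conserved:
Initial salt = 4,260×36.5 = 155,490
After stage 1: salt = 155,490 + 14,300×59.75 = 1,009,915; volume = 18,560 m³; S = 54.414 PSU
After stage 2: salt = 1,009,915 + 30,900×0.9 = 1,037,725; volume = 49,460 m³; S = 20.981 PSU
After stage 3: salt = 1,037,725 + 9,400×0.3 = 1,040,545; volume = 58,860 m³
S = 1,040,545 / 58,860 = 17.6783 PSU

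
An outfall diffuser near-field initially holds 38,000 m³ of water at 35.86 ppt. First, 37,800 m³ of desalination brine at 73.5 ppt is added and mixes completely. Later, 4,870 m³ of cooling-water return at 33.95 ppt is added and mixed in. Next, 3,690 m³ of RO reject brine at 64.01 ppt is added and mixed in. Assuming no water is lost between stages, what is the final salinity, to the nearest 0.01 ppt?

53.85 ppt

Mass of salt is conserved:
Initial salt = 38,000×35.86 = 1,362,680
After stage 1: salt = 1,362,680 + 37,800×73.5 = 4,140,980; volume = 75,800 m³; S = 54.63 ppt
After stage 2: salt = 4,140,980 + 4,870×33.95 = 4,306,316.5; volume = 80,670 m³; S = 53.382 ppt
After stage 3: salt = 4,306,316.5 + 3,690×64.01 = 4,542,513.4; volume = 84,360 m³
S = 4,542,513.4 / 84,360 = 53.8468 ppt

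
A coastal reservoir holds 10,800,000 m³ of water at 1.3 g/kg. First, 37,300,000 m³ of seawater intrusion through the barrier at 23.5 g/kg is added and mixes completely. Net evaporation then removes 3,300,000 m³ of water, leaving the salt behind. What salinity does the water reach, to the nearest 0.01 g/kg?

After mixing: salt = 10,800,000×1.3 + 37,300,000×23.5 = 890,590,000; volume = 48,100,000 m³
After evaporation: salt unchanged = 890,590,000; volume = 48,100,000 − 3,300,000 = 44,800,000 m³
S = 890,590,000 / 44,800,000 = 19.8792 g/kg

19.88 g/kg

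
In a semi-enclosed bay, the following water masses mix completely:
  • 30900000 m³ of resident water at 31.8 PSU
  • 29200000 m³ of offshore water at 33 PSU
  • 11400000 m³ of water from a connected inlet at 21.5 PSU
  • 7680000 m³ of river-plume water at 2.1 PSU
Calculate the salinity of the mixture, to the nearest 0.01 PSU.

Weighted by volume,
salt = 30,900,000×31.8 + 29,200,000×33 + 11,400,000×21.5 + 7,680,000×2.1 = 982,620,000 + 963,600,000 + 245,100,000 + 16,128,000 = 2,207,448,000
volume = 30,900,000 + 29,200,000 + 11,400,000 + 7,680,000 = 79,180,000 m³
S = 2,207,448,000 / 79,180,000 = 27.8789 PSU

27.88 PSU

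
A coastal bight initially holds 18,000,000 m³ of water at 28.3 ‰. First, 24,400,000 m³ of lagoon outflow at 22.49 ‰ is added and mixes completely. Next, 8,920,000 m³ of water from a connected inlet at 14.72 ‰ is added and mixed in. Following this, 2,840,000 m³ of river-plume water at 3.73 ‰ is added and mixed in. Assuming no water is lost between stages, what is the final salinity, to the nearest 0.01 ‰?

22.16 ‰

Total salt / total volume:
Initial salt = 18,000,000×28.3 = 509,400,000
After stage 1: salt = 509,400,000 + 24,400,000×22.49 = 1,058,156,000; volume = 42,400,000 m³; S = 24.957 ‰
After stage 2: salt = 1,058,156,000 + 8,920,000×14.72 = 1,189,458,400; volume = 51,320,000 m³; S = 23.177 ‰
After stage 3: salt = 1,189,458,400 + 2,840,000×3.73 = 1,200,051,600; volume = 54,160,000 m³
S = 1,200,051,600 / 54,160,000 = 22.1575 ‰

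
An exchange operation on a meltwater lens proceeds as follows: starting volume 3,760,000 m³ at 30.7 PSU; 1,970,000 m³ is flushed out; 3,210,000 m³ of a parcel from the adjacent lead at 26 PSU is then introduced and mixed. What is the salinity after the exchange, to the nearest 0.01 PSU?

27.68 PSU

Remaining after removal: 1,790,000 m³ at 30.7 PSU (salt = 54,953,000)
After addition: salt = 54,953,000 + 3,210,000×26 = 138,413,000; volume = 5,000,000 m³
S = 138,413,000 / 5,000,000 = 27.6826 PSU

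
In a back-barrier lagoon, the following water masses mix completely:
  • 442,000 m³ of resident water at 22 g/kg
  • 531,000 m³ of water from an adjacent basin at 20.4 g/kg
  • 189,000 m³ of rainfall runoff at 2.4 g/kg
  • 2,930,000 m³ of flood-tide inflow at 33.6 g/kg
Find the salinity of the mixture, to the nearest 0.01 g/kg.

Salt balance:
salt = 442,000×22 + 531,000×20.4 + 189,000×2.4 + 2,930,000×33.6 = 9,724,000 + 10,832,400 + 453,600 + 98,448,000 = 119,458,000
volume = 442,000 + 531,000 + 189,000 + 2,930,000 = 4,092,000 m³
S = 119,458,000 / 4,092,000 = 29.1931 g/kg

29.19 g/kg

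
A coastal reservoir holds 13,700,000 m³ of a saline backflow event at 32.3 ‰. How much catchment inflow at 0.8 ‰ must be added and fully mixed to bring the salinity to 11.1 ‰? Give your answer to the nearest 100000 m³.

Salt balance: 13,700,000×32.3 + V×0.8 = (13,700,000+V)×11.1
442,510,000 + 0.8V = 152,070,000 + 11.1V
290,440,000 = 10.3V
V = 28,198,058.25 m³

28200000 m³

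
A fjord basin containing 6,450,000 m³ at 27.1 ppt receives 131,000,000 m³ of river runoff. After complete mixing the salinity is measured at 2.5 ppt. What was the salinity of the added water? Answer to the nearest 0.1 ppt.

Salt balance: 6,450,000×27.1 + 131,000,000×S = 137,450,000×2.5
174,795,000 + 131,000,000·S = 343,625,000
S = (343,625,000 − 174,795,000) / 131,000,000 = 1.2888 ppt

1.3 ppt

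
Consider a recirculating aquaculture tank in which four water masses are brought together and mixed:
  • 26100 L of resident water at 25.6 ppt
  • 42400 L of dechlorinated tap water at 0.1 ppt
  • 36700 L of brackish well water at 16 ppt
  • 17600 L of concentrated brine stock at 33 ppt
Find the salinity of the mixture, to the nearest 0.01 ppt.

Total salt / total volume:
salt = 26,100×25.6 + 42,400×0.1 + 36,700×16 + 17,600×33 = 668,160 + 4,240 + 587,200 + 580,800 = 1,840,400
volume = 26,100 + 42,400 + 36,700 + 17,600 = 122,800 L
S = 1,840,400 / 122,800 = 14.987 ppt

14.99 ppt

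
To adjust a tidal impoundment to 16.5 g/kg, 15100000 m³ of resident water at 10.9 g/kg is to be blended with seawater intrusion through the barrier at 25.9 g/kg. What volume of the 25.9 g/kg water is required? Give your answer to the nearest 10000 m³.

9000000 m³

Salt balance: 15,100,000×10.9 + V×25.9 = (15,100,000+V)×16.5
164,590,000 + 25.9V = 249,150,000 + 16.5V
84,560,000 = 9.4V
V = 8,995,744.68 m³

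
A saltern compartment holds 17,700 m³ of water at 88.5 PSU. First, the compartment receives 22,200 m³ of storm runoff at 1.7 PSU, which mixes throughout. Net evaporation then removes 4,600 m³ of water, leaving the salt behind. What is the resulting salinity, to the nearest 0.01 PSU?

45.44 PSU

After mixing: salt = 17,700×88.5 + 22,200×1.7 = 1,604,190; volume = 39,900 m³
After evaporation: salt unchanged = 1,604,190; volume = 39,900 − 4,600 = 35,300 m³
S = 1,604,190 / 35,300 = 45.4445 PSU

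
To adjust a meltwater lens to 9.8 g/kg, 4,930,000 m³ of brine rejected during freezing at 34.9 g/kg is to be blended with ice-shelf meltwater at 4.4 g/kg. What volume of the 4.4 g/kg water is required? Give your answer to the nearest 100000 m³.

Salt balance: 4,930,000×34.9 + V×4.4 = (4,930,000+V)×9.8
172,057,000 + 4.4V = 48,314,000 + 9.8V
123,743,000 = 5.4V
V = 22,915,370.37 m³

22900000 m³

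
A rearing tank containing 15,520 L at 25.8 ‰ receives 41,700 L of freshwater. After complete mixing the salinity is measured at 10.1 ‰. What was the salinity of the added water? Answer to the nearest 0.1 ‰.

4.3 ‰

Salt balance: 15,520×25.8 + 41,700×S = 57,220×10.1
400,416 + 41,700·S = 577,922
S = (577,922 − 400,416) / 41,700 = 4.2567 ‰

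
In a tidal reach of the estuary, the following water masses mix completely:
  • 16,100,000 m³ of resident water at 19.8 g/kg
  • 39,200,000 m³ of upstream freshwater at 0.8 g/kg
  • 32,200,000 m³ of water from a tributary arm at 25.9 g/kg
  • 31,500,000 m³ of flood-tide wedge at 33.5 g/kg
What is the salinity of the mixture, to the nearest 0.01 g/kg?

Conserving salt mass:
salt = 16,100,000×19.8 + 39,200,000×0.8 + 32,200,000×25.9 + 31,500,000×33.5 = 318,780,000 + 31,360,000 + 833,980,000 + 1,055,250,000 = 2,239,370,000
volume = 16,100,000 + 39,200,000 + 32,200,000 + 31,500,000 = 119,000,000 m³
S = 2,239,370,000 / 119,000,000 = 18.8182 g/kg

18.82 g/kg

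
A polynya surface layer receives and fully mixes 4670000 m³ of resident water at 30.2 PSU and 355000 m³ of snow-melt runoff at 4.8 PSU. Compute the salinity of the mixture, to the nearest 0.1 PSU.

28.4 PSU

Conserving salt mass:
salt = 4,670,000×30.2 + 355,000×4.8 = 141,034,000 + 1,704,000 = 142,738,000
volume = 4,670,000 + 355,000 = 5,025,000 m³
S = 142,738,000 / 5,025,000 = 28.406 PSU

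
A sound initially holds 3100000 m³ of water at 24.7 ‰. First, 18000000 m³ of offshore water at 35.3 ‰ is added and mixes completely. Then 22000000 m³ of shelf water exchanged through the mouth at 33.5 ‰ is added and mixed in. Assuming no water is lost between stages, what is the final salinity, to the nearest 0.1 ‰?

33.6 ‰

Weighted by volume,
Initial salt = 3,100,000×24.7 = 76,570,000
After stage 1: salt = 76,570,000 + 18,000,000×35.3 = 711,970,000; volume = 21,100,000 m³; S = 33.743 ‰
After stage 2: salt = 711,970,000 + 22,000,000×33.5 = 1,448,970,000; volume = 43,100,000 m³
S = 1,448,970,000 / 43,100,000 = 33.6188 ‰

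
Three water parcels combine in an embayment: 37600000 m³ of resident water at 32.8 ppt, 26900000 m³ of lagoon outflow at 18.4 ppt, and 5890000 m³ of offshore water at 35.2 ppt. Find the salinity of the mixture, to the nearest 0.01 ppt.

27.50 ppt

Weighted by volume,
salt = 37,600,000×32.8 + 26,900,000×18.4 + 5,890,000×35.2 = 1,233,280,000 + 494,960,000 + 207,328,000 = 1,935,568,000
volume = 37,600,000 + 26,900,000 + 5,890,000 = 70,390,000 m³
S = 1,935,568,000 / 70,390,000 = 27.4978 ppt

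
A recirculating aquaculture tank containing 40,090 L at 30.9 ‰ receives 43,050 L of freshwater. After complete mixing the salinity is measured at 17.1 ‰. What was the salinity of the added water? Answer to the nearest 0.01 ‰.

4.25 ‰

Salt balance: 40,090×30.9 + 43,050×S = 83,140×17.1
1,238,781 + 43,050·S = 1,421,694
S = (1,421,694 − 1,238,781) / 43,050 = 4.2489 ‰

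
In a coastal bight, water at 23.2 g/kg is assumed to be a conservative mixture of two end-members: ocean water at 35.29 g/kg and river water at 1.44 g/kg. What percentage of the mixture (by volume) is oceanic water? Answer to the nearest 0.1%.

Let g be the oceanic fraction. Salt balance per unit volume:
g×35.29 + (1−g)×1.44 = 23.2
g = (23.2 − 1.44) / (35.29 − 1.44) = 21.76/33.85 = 0.6428

64.3%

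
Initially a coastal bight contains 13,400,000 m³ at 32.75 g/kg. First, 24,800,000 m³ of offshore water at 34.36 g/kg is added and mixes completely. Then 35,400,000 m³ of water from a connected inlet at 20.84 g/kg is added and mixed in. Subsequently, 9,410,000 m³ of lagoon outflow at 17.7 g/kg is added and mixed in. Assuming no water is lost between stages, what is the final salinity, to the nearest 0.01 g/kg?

26.45 g/kg

Salt balance:
Initial salt = 13,400,000×32.75 = 438,850,000
After stage 1: salt = 438,850,000 + 24,800,000×34.36 = 1,290,978,000; volume = 38,200,000 m³; S = 33.795 g/kg
After stage 2: salt = 1,290,978,000 + 35,400,000×20.84 = 2,028,714,000; volume = 73,600,000 m³; S = 27.564 g/kg
After stage 3: salt = 2,028,714,000 + 9,410,000×17.7 = 2,195,271,000; volume = 83,010,000 m³
S = 2,195,271,000 / 83,010,000 = 26.4459 g/kg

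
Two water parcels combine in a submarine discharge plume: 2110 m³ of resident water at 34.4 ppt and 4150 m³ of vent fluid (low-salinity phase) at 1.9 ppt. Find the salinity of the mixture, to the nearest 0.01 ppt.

Salt balance:
salt = 2,110×34.4 + 4,150×1.9 = 72,584 + 7,885 = 80,469
volume = 2,110 + 4,150 = 6,260 m³
S = 80,469 / 6,260 = 12.8545 ppt

12.85 ppt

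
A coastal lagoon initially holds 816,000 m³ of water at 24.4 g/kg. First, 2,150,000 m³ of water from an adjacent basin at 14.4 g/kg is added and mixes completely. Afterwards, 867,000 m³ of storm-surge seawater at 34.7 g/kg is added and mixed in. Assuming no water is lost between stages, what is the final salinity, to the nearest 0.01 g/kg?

21.12 g/kg

Conserving salt mass:
Initial salt = 816,000×24.4 = 19,910,400
After stage 1: salt = 19,910,400 + 2,150,000×14.4 = 50,870,400; volume = 2,966,000 m³; S = 17.151 g/kg
After stage 2: salt = 50,870,400 + 867,000×34.7 = 80,955,300; volume = 3,833,000 m³
S = 80,955,300 / 3,833,000 = 21.1206 g/kg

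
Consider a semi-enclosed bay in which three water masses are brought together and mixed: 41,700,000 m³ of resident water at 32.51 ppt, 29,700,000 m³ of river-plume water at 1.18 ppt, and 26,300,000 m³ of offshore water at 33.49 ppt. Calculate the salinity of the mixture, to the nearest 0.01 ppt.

23.25 ppt

Mass of salt is conserved:
salt = 41,700,000×32.51 + 29,700,000×1.18 + 26,300,000×33.49 = 1,355,667,000 + 35,046,000 + 880,787,000 = 2,271,500,000
volume = 41,700,000 + 29,700,000 + 26,300,000 = 97,700,000 m³
S = 2,271,500,000 / 97,700,000 = 23.2497 ppt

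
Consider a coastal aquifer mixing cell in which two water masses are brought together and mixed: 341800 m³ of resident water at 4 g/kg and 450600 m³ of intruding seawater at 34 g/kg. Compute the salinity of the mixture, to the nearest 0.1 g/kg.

Salt balance:
salt = 341,800×4 + 450,600×34 = 1,367,200 + 15,320,400 = 16,687,600
volume = 341,800 + 450,600 = 792,400 m³
S = 16,687,600 / 792,400 = 21.06 g/kg

21.1 g/kg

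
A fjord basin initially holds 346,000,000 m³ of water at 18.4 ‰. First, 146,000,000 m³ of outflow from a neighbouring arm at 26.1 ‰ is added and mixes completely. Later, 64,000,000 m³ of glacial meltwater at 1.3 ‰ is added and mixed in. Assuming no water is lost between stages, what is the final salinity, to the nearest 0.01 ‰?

18.45 ‰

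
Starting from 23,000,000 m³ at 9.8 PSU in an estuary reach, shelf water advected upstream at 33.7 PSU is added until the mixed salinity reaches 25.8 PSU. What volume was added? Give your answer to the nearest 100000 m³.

Salt balance: 23,000,000×9.8 + V×33.7 = (23,000,000+V)×25.8
225,400,000 + 33.7V = 593,400,000 + 25.8V
368,000,000 = 7.9V
V = 46,582,278.48 m³

46600000 m³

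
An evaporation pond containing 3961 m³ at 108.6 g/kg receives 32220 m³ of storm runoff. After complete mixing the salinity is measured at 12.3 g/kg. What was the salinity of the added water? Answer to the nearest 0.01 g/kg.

0.46 g/kg

Salt balance: 3,961×108.6 + 32,220×S = 36,181×12.3
430,164.6 + 32,220·S = 445,026.3
S = (445,026.3 − 430,164.6) / 32,220 = 0.4613 g/kg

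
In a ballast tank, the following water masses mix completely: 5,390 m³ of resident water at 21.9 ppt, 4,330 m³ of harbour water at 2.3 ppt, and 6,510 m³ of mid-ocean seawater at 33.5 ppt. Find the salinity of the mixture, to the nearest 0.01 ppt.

Weighted by volume,
salt = 5,390×21.9 + 4,330×2.3 + 6,510×33.5 = 118,041 + 9,959 + 218,085 = 346,085
volume = 5,390 + 4,330 + 6,510 = 16,230 m³
S = 346,085 / 16,230 = 21.3238 ppt

21.32 ppt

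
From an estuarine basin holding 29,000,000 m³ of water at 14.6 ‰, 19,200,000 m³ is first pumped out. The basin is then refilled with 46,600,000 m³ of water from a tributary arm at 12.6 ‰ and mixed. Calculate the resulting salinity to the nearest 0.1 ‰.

Remaining after removal: 9,800,000 m³ at 14.6 ‰ (salt = 143,080,000)
After addition: salt = 143,080,000 + 46,600,000×12.6 = 730,240,000; volume = 56,400,000 m³
S = 730,240,000 / 56,400,000 = 12.9475 ‰

12.9 ‰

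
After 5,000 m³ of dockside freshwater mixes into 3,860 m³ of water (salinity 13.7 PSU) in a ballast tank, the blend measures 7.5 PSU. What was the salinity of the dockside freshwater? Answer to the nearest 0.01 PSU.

Salt balance: 3,860×13.7 + 5,000×S = 8,860×7.5
52,882 + 5,000·S = 66,450
S = (66,450 − 52,882) / 5,000 = 2.7136 PSU

2.71 PSU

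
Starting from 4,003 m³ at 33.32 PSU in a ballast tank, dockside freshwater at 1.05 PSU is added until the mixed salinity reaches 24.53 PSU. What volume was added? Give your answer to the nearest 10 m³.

1500 m³

Salt balance: 4,003×33.32 + V×1.05 = (4,003+V)×24.53
133,379.96 + 1.05V = 98,193.59 + 24.53V
35,186.37 = 23.48V
V = 1,498.57 m³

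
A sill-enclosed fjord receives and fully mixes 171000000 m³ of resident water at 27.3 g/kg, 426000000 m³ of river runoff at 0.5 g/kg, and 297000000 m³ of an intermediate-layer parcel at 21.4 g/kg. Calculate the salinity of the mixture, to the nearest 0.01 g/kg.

Mass of salt is conserved:
salt = 171,000,000×27.3 + 426,000,000×0.5 + 297,000,000×21.4 = 4,668,300,000 + 213,000,000 + 6,355,800,000 = 11,237,100,000
volume = 171,000,000 + 426,000,000 + 297,000,000 = 894,000,000 m³
S = 11,237,100,000 / 894,000,000 = 12.5695 g/kg

12.57 g/kg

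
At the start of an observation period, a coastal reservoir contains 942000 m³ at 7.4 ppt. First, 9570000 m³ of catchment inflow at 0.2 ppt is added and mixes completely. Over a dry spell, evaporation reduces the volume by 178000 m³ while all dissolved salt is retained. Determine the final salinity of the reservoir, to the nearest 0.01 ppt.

0.86 ppt

After mixing: salt = 942,000×7.4 + 9,570,000×0.2 = 8,884,800; volume = 10,512,000 m³
After evaporation: salt unchanged = 8,884,800; volume = 10,512,000 − 178,000 = 10,334,000 m³
S = 8,884,800 / 10,334,000 = 0.8598 ppt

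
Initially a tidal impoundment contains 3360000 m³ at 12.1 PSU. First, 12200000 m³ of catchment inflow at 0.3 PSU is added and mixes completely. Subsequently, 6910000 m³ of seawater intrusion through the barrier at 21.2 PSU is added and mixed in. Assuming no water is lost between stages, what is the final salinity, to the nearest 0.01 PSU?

8.49 PSU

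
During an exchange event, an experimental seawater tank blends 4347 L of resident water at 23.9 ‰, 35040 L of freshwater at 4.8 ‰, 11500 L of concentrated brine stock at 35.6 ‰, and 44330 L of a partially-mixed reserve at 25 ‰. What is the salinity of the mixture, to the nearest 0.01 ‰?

Conserving salt mass:
salt = 4,347×23.9 + 35,040×4.8 + 11,500×35.6 + 44,330×25 = 103,893.3 + 168,192 + 409,400 + 1,108,250 = 1,789,735.3
volume = 4,347 + 35,040 + 11,500 + 44,330 = 95,217 L
S = 1,789,735.3 / 95,217 = 18.7964 ‰

18.80 ‰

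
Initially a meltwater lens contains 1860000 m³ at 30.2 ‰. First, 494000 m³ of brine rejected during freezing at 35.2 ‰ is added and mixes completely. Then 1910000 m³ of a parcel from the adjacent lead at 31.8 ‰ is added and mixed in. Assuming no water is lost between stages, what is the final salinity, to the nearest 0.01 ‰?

Conserving salt mass:
Initial salt = 1,860,000×30.2 = 56,172,000
After stage 1: salt = 56,172,000 + 494,000×35.2 = 73,560,800; volume = 2,354,000 m³; S = 31.249 ‰
After stage 2: salt = 73,560,800 + 1,910,000×31.8 = 134,298,800; volume = 4,264,000 m³
S = 134,298,800 / 4,264,000 = 31.496 ‰

31.50 ‰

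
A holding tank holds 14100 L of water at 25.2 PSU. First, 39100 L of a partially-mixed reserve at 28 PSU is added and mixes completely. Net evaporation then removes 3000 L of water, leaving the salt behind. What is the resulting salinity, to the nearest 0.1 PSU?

28.9 PSU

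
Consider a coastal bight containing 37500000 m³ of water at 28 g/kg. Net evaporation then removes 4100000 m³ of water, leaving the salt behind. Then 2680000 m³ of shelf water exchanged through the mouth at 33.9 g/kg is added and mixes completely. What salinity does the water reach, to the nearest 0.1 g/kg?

31.6 g/kg

After evaporation: salt = 37,500,000×28 = 1,050,000,000; volume = 37,500,000 − 4,100,000 = 33,400,000 m³
After mixing: salt = 1,050,000,000 + 2,680,000×33.9 = 1,140,852,000; volume = 33,400,000 + 2,680,000 = 36,080,000 m³
S = 1,140,852,000 / 36,080,000 = 31.6201 g/kg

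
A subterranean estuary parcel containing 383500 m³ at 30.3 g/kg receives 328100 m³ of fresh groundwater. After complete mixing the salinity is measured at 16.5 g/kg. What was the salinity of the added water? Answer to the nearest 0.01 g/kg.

Salt balance: 383,500×30.3 + 328,100×S = 711,600×16.5
11,620,050 + 328,100·S = 11,741,400
S = (11,741,400 − 11,620,050) / 328,100 = 0.3699 g/kg

0.37 g/kg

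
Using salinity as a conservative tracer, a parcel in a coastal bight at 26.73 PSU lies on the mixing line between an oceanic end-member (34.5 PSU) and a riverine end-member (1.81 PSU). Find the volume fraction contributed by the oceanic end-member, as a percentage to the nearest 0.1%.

Let g be the oceanic fraction. Salt balance per unit volume:
g×34.5 + (1−g)×1.81 = 26.73
g = (26.73 − 1.81) / (34.5 − 1.81) = 24.92/32.69 = 0.7623

76.2%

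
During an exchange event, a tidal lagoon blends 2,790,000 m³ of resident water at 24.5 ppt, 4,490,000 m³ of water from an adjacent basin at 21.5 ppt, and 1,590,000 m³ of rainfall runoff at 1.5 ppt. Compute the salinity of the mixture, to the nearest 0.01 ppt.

18.86 ppt

By conservation of dissolved salt,
salt = 2,790,000×24.5 + 4,490,000×21.5 + 1,590,000×1.5 = 68,355,000 + 96,535,000 + 2,385,000 = 167,275,000
volume = 2,790,000 + 4,490,000 + 1,590,000 = 8,870,000 m³
S = 167,275,000 / 8,870,000 = 18.8585 ppt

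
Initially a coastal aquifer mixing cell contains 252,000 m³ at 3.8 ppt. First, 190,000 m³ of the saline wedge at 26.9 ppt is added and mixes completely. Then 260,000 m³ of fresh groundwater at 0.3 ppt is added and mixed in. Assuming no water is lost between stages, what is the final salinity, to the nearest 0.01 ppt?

By conservation of dissolved salt,
Initial salt = 252,000×3.8 = 957,600
After stage 1: salt = 957,600 + 190,000×26.9 = 6,068,600; volume = 442,000 m³; S = 13.73 ppt
After stage 2: salt = 6,068,600 + 260,000×0.3 = 6,146,600; volume = 702,000 m³
S = 6,146,600 / 702,000 = 8.7558 ppt

8.76 ppt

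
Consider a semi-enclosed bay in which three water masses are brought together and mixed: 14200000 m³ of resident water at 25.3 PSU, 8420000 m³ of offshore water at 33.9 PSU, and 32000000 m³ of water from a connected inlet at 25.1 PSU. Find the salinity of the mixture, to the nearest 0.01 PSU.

26.51 PSU

Conserving salt mass:
salt = 14,200,000×25.3 + 8,420,000×33.9 + 32,000,000×25.1 = 359,260,000 + 285,438,000 + 803,200,000 = 1,447,898,000
volume = 14,200,000 + 8,420,000 + 32,000,000 = 54,620,000 m³
S = 1,447,898,000 / 54,620,000 = 26.5086 PSU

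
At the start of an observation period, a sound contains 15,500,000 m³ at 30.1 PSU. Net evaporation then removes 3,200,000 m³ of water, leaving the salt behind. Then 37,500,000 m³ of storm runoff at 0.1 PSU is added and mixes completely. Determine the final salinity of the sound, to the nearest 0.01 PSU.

9.44 PSU

After evaporation: salt = 15,500,000×30.1 = 466,550,000; volume = 15,500,000 − 3,200,000 = 12,300,000 m³
After mixing: salt = 466,550,000 + 37,500,000×0.1 = 470,300,000; volume = 12,300,000 + 37,500,000 = 49,800,000 m³
S = 470,300,000 / 49,800,000 = 9.4438 PSU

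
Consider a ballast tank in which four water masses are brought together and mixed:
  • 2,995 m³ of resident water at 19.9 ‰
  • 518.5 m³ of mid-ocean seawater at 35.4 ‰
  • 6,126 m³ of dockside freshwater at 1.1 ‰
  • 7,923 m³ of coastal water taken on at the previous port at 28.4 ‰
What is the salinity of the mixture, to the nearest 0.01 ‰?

Mass of salt is conserved:
salt = 2,995×19.9 + 518.5×35.4 + 6,126×1.1 + 7,923×28.4 = 59,600.5 + 18,354.9 + 6,738.6 + 225,013.2 = 309,707.2
volume = 2,995 + 518.5 + 6,126 + 7,923 = 17,562.5 m³
S = 309,707.2 / 17,562.5 = 17.6346 ‰

17.63 ‰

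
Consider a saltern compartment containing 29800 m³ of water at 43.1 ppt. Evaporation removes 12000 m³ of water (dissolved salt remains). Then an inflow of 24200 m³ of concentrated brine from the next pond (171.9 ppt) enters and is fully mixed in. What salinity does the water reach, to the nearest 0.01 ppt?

129.63 ppt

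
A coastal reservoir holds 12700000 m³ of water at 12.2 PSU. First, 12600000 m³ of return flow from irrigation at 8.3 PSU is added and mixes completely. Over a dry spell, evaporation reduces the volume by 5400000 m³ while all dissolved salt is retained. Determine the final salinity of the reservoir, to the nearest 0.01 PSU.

After mixing: salt = 12,700,000×12.2 + 12,600,000×8.3 = 259,520,000; volume = 25,300,000 m³
After evaporation: salt unchanged = 259,520,000; volume = 25,300,000 − 5,400,000 = 19,900,000 m³
S = 259,520,000 / 19,900,000 = 13.0412 PSU

13.04 PSU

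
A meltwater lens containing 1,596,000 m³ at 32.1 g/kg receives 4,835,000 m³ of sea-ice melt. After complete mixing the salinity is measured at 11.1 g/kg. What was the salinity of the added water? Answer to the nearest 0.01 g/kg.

4.17 g/kg

Salt balance: 1,596,000×32.1 + 4,835,000×S = 6,431,000×11.1
51,231,600 + 4,835,000·S = 71,384,100
S = (71,384,100 − 51,231,600) / 4,835,000 = 4.168 g/kg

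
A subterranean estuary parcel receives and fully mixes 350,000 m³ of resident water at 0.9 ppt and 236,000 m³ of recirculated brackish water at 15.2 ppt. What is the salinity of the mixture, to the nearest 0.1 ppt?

6.7 ppt

Salt balance:
salt = 350,000×0.9 + 236,000×15.2 = 315,000 + 3,587,200 = 3,902,200
volume = 350,000 + 236,000 = 586,000 m³
S = 3,902,200 / 586,000 = 6.659 ppt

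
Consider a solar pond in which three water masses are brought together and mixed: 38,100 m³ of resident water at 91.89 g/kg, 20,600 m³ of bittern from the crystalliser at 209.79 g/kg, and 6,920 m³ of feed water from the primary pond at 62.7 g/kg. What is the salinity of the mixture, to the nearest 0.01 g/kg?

125.82 g/kg

Conserving salt mass:
salt = 38,100×91.89 + 20,600×209.79 + 6,920×62.7 = 3,501,009 + 4,321,674 + 433,884 = 8,256,567
volume = 38,100 + 20,600 + 6,920 = 65,620 m³
S = 8,256,567 / 65,620 = 125.8239 g/kg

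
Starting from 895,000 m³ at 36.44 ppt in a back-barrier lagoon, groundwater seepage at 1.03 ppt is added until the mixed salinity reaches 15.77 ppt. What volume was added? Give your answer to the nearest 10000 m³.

Salt balance: 895,000×36.44 + V×1.03 = (895,000+V)×15.77
32,613,800 + 1.03V = 14,114,150 + 15.77V
18,499,650 = 14.74V
V = 1,255,064.45 m³

1260000 m³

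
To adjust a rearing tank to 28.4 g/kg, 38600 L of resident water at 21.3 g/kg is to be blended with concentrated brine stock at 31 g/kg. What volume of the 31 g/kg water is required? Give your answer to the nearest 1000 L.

105000 L

Salt balance: 38,600×21.3 + V×31 = (38,600+V)×28.4
822,180 + 31V = 1,096,240 + 28.4V
274,060 = 2.6V
V = 105,407.69 L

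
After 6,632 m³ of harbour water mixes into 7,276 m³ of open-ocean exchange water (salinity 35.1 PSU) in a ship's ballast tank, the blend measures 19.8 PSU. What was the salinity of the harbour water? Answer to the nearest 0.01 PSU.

Salt balance: 7,276×35.1 + 6,632×S = 13,908×19.8
255,387.6 + 6,632·S = 275,378.4
S = (275,378.4 − 255,387.6) / 6,632 = 3.0143 PSU

3.01 PSU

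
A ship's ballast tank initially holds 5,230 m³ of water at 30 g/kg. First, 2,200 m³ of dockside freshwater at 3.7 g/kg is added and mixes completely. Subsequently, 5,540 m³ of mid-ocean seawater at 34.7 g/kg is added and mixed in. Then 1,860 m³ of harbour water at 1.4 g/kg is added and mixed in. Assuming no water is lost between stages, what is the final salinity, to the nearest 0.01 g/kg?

24.27 g/kg

Mass of salt is conserved:
Initial salt = 5,230×30 = 156,900
After stage 1: salt = 156,900 + 2,200×3.7 = 165,040; volume = 7,430 m³; S = 22.213 g/kg
After stage 2: salt = 165,040 + 5,540×34.7 = 357,278; volume = 12,970 m³; S = 27.546 g/kg
After stage 3: salt = 357,278 + 1,860×1.4 = 359,882; volume = 14,830 m³
S = 359,882 / 14,830 = 24.2672 g/kg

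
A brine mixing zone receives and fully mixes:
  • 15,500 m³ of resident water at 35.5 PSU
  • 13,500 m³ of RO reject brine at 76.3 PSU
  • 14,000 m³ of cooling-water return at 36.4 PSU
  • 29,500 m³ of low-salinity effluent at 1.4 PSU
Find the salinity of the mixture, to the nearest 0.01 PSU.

29.40 PSU

By conservation of dissolved salt,
salt = 15,500×35.5 + 13,500×76.3 + 14,000×36.4 + 29,500×1.4 = 550,250 + 1,030,050 + 509,600 + 41,300 = 2,131,200
volume = 15,500 + 13,500 + 14,000 + 29,500 = 72,500 m³
S = 2,131,200 / 72,500 = 29.3959 PSU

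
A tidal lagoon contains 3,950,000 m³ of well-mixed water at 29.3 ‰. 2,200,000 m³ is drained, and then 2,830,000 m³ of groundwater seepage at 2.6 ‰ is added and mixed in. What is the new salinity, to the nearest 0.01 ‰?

12.80 ‰

Remaining after removal: 1,750,000 m³ at 29.3 ‰ (salt = 51,275,000)
After addition: salt = 51,275,000 + 2,830,000×2.6 = 58,633,000; volume = 4,580,000 m³
S = 58,633,000 / 4,580,000 = 12.802 ‰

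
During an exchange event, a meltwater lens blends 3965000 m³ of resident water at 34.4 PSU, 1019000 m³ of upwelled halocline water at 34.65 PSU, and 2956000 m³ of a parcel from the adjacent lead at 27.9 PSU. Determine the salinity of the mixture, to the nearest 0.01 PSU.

32.01 PSU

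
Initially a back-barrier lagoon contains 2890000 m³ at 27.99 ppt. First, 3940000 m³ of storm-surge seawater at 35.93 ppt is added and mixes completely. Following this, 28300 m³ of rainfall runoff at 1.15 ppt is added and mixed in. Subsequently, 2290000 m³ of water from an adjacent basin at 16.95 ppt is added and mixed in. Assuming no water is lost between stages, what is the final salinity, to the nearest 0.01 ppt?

Total salt / total volume:
Initial salt = 2,890,000×27.99 = 80,891,100
After stage 1: salt = 80,891,100 + 3,940,000×35.93 = 222,455,300; volume = 6,830,000 m³; S = 32.57 ppt
After stage 2: salt = 222,455,300 + 28,300×1.15 = 222,487,845; volume = 6,858,300 m³; S = 32.441 ppt
After stage 3: salt = 222,487,845 + 2,290,000×16.95 = 261,303,345; volume = 9,148,300 m³
S = 261,303,345 / 9,148,300 = 28.563 ppt

28.56 ppt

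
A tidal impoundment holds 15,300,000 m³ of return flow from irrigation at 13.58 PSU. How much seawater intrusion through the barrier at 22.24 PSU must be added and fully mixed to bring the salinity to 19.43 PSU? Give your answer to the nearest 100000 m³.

31900000 m³

Salt balance: 15,300,000×13.58 + V×22.24 = (15,300,000+V)×19.43
207,774,000 + 22.24V = 297,279,000 + 19.43V
89,505,000 = 2.81V
V = 31,852,313.17 m³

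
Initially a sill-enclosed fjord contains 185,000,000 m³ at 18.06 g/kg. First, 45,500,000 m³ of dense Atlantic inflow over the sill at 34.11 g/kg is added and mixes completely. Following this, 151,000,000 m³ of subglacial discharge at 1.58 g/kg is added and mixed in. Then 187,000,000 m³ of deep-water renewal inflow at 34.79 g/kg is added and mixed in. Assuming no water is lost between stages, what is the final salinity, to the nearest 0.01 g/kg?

20.47 g/kg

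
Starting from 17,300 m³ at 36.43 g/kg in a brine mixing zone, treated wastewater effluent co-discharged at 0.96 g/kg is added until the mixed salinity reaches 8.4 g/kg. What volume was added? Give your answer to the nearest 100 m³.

65200 m³

Salt balance: 17,300×36.43 + V×0.96 = (17,300+V)×8.4
630,239 + 0.96V = 145,320 + 8.4V
484,919 = 7.44V
V = 65,177.28 m³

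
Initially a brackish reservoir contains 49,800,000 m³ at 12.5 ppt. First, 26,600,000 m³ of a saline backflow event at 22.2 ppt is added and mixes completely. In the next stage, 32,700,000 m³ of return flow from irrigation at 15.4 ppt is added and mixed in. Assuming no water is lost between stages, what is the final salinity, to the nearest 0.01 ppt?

Salt balance:
Initial salt = 49,800,000×12.5 = 622,500,000
After stage 1: salt = 622,500,000 + 26,600,000×22.2 = 1,213,020,000; volume = 76,400,000 m³; S = 15.877 ppt
After stage 2: salt = 1,213,020,000 + 32,700,000×15.4 = 1,716,600,000; volume = 109,100,000 m³
S = 1,716,600,000 / 109,100,000 = 15.7342 ppt

15.73 ppt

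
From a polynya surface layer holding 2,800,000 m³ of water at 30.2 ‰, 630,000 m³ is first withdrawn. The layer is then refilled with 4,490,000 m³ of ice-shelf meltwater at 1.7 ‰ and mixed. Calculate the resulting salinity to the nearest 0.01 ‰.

10.99 ‰

Remaining after removal: 2,170,000 m³ at 30.2 ‰ (salt = 65,534,000)
After addition: salt = 65,534,000 + 4,490,000×1.7 = 73,167,000; volume = 6,660,000 m³
S = 73,167,000 / 6,660,000 = 10.986 ‰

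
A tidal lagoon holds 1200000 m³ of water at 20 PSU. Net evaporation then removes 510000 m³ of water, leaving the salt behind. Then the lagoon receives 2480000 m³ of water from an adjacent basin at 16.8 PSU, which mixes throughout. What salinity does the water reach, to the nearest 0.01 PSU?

20.71 PSU

After evaporation: salt = 1,200,000×20 = 24,000,000; volume = 1,200,000 − 510,000 = 690,000 m³
After mixing: salt = 24,000,000 + 2,480,000×16.8 = 65,664,000; volume = 690,000 + 2,480,000 = 3,170,000 m³
S = 65,664,000 / 3,170,000 = 20.7142 PSU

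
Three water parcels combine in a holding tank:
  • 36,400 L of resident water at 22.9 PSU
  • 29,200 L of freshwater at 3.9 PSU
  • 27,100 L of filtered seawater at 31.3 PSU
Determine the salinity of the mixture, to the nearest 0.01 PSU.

19.37 PSU

Mass of salt is conserved:
salt = 36,400×22.9 + 29,200×3.9 + 27,100×31.3 = 833,560 + 113,880 + 848,230 = 1,795,670
volume = 36,400 + 29,200 + 27,100 = 92,700 L
S = 1,795,670 / 92,700 = 19.3708 PSU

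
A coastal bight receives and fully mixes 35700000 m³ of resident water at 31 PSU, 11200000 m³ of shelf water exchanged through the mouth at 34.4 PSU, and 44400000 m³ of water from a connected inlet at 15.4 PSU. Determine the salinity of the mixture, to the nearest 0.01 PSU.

Salt balance:
salt = 35,700,000×31 + 11,200,000×34.4 + 44,400,000×15.4 = 1,106,700,000 + 385,280,000 + 683,760,000 = 2,175,740,000
volume = 35,700,000 + 11,200,000 + 44,400,000 = 91,300,000 m³
S = 2,175,740,000 / 91,300,000 = 23.8307 PSU

23.83 PSU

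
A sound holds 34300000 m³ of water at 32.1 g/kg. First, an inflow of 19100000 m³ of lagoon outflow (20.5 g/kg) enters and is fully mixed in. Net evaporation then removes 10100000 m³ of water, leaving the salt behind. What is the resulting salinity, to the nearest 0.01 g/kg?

34.47 g/kg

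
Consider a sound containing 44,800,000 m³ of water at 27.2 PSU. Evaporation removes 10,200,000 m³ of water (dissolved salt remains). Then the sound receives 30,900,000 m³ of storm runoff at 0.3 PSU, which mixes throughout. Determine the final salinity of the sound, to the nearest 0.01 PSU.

After evaporation: salt = 44,800,000×27.2 = 1,218,560,000; volume = 44,800,000 − 10,200,000 = 34,600,000 m³
After mixing: salt = 1,218,560,000 + 30,900,000×0.3 = 1,227,830,000; volume = 34,600,000 + 30,900,000 = 65,500,000 m³
S = 1,227,830,000 / 65,500,000 = 18.7455 PSU

18.75 PSU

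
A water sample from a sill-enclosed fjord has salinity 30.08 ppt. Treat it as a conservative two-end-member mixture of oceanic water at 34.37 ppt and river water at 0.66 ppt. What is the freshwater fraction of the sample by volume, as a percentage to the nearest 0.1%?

12.7%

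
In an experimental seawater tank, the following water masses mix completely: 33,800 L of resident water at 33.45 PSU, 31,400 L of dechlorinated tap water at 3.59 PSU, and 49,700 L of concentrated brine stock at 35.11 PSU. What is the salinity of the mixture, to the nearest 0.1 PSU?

26.0 PSU

Salt balance:
salt = 33,800×33.45 + 31,400×3.59 + 49,700×35.11 = 1,130,610 + 112,726 + 1,744,967 = 2,988,303
volume = 33,800 + 31,400 + 49,700 = 114,900 L
S = 2,988,303 / 114,900 = 26.008 PSU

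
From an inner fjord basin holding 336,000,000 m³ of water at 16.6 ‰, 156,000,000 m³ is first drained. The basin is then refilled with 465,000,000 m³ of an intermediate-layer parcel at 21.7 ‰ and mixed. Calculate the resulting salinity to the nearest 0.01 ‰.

20.28 ‰

Remaining after removal: 180,000,000 m³ at 16.6 ‰ (salt = 2,988,000,000)
After addition: salt = 2,988,000,000 + 465,000,000×21.7 = 13,078,500,000; volume = 645,000,000 m³
S = 13,078,500,000 / 645,000,000 = 20.2767 ‰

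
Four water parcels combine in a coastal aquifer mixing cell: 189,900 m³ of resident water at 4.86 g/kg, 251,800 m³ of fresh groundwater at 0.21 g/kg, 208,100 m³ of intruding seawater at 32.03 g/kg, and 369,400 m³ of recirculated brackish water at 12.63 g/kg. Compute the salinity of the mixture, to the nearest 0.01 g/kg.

By conservation of dissolved salt,
salt = 189,900×4.86 + 251,800×0.21 + 208,100×32.03 + 369,400×12.63 = 922,914 + 52,878 + 6,665,443 + 4,665,522 = 12,306,757
volume = 189,900 + 251,800 + 208,100 + 369,400 = 1,019,200 m³
S = 12,306,757 / 1,019,200 = 12.0749 g/kg

12.07 g/kg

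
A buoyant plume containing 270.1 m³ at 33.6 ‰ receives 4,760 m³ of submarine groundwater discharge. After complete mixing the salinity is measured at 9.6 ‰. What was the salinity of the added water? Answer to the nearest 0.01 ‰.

Salt balance: 270.1×33.6 + 4,760×S = 5,030.1×9.6
9,075.36 + 4,760·S = 48,288.96
S = (48,288.96 − 9,075.36) / 4,760 = 8.2382 ‰

8.24 ‰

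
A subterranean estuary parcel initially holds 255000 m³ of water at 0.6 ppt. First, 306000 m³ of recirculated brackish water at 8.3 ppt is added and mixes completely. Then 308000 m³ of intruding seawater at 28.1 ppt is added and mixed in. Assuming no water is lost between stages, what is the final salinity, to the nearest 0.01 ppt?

Weighted by volume,
Initial salt = 255,000×0.6 = 153,000
After stage 1: salt = 153,000 + 306,000×8.3 = 2,692,800; volume = 561,000 m³; S = 4.8 ppt
After stage 2: salt = 2,692,800 + 308,000×28.1 = 11,347,600; volume = 869,000 m³
S = 11,347,600 / 869,000 = 13.0582 ppt

13.06 ppt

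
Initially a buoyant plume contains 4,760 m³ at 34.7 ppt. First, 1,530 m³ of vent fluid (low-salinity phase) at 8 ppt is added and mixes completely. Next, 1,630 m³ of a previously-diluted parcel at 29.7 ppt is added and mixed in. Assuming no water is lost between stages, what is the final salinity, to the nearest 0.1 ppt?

28.5 ppt

Total salt / total volume:
Initial salt = 4,760×34.7 = 165,172
After stage 1: salt = 165,172 + 1,530×8 = 177,412; volume = 6,290 m³; S = 28.205 ppt
After stage 2: salt = 177,412 + 1,630×29.7 = 225,823; volume = 7,920 m³
S = 225,823 / 7,920 = 28.513 ppt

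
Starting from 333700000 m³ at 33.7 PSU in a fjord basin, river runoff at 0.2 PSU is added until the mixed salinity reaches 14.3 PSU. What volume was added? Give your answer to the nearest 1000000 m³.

Salt balance: 333,700,000×33.7 + V×0.2 = (333,700,000+V)×14.3
11,245,690,000 + 0.2V = 4,771,910,000 + 14.3V
6,473,780,000 = 14.1V
V = 459,133,333.33 m³

459000000 m³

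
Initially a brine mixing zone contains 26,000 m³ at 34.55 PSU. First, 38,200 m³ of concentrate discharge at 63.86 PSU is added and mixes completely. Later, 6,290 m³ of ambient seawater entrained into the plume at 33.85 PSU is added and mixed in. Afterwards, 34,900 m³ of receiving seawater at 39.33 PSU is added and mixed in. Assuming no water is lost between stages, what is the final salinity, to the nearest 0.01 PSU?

46.71 PSU

Mass of salt is conserved:
Initial salt = 26,000×34.55 = 898,300
After stage 1: salt = 898,300 + 38,200×63.86 = 3,337,752; volume = 64,200 m³; S = 51.99 PSU
After stage 2: salt = 3,337,752 + 6,290×33.85 = 3,550,668.5; volume = 70,490 m³; S = 50.371 PSU
After stage 3: salt = 3,550,668.5 + 34,900×39.33 = 4,923,285.5; volume = 105,390 m³
S = 4,923,285.5 / 105,390 = 46.7149 PSU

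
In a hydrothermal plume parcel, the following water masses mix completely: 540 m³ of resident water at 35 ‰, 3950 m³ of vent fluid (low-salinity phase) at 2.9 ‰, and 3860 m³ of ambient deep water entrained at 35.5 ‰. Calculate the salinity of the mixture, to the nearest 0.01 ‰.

20.05 ‰

Weighted by volume,
salt = 540×35 + 3,950×2.9 + 3,860×35.5 = 18,900 + 11,455 + 137,030 = 167,385
volume = 540 + 3,950 + 3,860 = 8,350 m³
S = 167,385 / 8,350 = 20.0461 ‰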